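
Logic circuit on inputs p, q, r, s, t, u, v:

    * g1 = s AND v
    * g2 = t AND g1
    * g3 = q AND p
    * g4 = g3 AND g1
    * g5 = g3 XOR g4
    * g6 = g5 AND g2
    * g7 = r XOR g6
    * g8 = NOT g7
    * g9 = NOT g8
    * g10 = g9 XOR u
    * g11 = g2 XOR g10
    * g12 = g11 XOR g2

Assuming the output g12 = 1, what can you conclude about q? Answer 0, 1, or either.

Both values of q occur among assignments with g12 = 1:
  q=0: p=0, q=0, r=0, s=0, t=0, u=1, v=0
  q=1: p=0, q=1, r=0, s=0, t=0, u=1, v=0

either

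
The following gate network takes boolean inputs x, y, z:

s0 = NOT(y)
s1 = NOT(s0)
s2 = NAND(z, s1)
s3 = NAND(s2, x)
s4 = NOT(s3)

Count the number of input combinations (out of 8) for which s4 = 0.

5

s4 = NOT(s3) must be 0, so s3 = 1.
s3 = NAND(s2, x) must be 1, so at least one of s2, x is 0.
Satisfying assignments:
  x=0, y=0, z=0
  x=0, y=0, z=1
  x=0, y=1, z=0
  x=0, y=1, z=1
  x=1, y=1, z=1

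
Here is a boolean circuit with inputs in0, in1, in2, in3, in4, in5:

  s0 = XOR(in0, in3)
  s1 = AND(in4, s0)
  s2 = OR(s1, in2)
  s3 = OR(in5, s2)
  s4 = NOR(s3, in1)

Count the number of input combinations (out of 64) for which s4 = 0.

58

s4 = NOR(s3, in1) must be 0, so at least one of s3, in1 is 1.
Enumerating the 64 input combinations, 58 give s4 = 0 and 6 give s4 = 1.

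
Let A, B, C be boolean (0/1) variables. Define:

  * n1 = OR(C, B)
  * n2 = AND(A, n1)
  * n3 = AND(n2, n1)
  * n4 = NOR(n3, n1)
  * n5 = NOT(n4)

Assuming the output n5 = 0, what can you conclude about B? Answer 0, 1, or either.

0

n5 = NOT(n4) must be 0, so n4 = 1.
n4 = NOR(n3, n1) must be 1, so both n3 = 0 and n1 = 0.
Every assignment with n5 = 0 has B = 0; there are 2 such assignment(s).
  A=0, B=0, C=0
  A=1, B=0, C=0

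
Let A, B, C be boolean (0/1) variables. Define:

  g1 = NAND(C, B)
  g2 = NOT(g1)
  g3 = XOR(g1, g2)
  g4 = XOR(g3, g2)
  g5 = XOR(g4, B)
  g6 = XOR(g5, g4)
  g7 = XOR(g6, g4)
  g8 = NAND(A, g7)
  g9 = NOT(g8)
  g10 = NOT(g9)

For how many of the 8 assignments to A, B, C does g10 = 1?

g10 = NOT(g9) must be 1, so g9 = 0.
g9 = NOT(g8) must be 0, so g8 = 1.
Enumerating the 8 input combinations, 5 give g10 = 1 and 3 give g10 = 0.

5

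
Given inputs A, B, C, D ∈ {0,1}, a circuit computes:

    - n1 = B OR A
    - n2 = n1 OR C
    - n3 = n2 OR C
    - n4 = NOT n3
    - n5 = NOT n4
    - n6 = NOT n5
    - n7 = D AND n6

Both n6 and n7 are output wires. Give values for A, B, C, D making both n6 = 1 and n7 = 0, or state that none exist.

Check with A=0 B=0 C=0 D=0:
n1 = B OR A = 0 OR 0 = 0
n2 = n1 OR C = 0 OR 0 = 0
n3 = n2 OR C = 0 OR 0 = 0
n4 = NOT n3 = NOT 0 = 1
n5 = NOT n4 = NOT 1 = 0
n6 = NOT n5 = NOT 0 = 1
n7 = D AND n6 = 0 AND 1 = 0
So n6 = 1 and n7 = 0.

A=0 B=0 C=0 D=0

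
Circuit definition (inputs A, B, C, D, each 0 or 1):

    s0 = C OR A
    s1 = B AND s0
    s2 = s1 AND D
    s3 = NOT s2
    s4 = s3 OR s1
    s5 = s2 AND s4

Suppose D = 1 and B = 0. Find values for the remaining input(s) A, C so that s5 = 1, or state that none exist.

With D = 1 and B = 0 fixed, none of the 4 settings of A, C give s5 = 1.
For example, with A=1, C=0:
s0 = C OR A = 0 OR 1 = 1
s1 = B AND s0 = 0 AND 1 = 0
s2 = s1 AND D = 0 AND 1 = 0
s3 = NOT s2 = NOT 0 = 1
s4 = s3 OR s1 = 1 OR 0 = 1
s5 = s2 AND s4 = 0 AND 1 = 0
giving s5 = 0 ≠ 1.

no solution exists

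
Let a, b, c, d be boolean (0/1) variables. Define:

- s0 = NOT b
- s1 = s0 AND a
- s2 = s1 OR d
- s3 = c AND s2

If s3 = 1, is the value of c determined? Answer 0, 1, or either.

s3 = c AND s2 must be 1, so both c = 1 and s2 = 1.
Every assignment with s3 = 1 has c = 1; there are 5 such assignment(s).

1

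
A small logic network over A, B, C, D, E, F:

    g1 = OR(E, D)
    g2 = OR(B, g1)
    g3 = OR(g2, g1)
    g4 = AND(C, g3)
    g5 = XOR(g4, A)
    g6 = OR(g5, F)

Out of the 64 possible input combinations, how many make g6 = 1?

g6 = OR(g5, F) must be 1, so at least one of g5, F is 1.
Enumerating the 64 input combinations, 48 give g6 = 1 and 16 give g6 = 0.

48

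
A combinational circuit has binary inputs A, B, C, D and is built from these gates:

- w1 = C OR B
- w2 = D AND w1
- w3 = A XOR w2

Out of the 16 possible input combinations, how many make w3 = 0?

8

w3 = A XOR w2 must be 0, so A and w2 are equal.
Enumerating the 16 input combinations, 8 give w3 = 0 and 8 give w3 = 1.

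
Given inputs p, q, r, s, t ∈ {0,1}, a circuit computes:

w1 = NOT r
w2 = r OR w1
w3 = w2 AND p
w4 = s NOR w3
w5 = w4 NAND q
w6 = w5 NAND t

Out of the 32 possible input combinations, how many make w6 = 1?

w6 = w5 NAND t must be 1, so at least one of w5, t is 0.
Enumerating the 32 input combinations, 18 give w6 = 1 and 14 give w6 = 0.

18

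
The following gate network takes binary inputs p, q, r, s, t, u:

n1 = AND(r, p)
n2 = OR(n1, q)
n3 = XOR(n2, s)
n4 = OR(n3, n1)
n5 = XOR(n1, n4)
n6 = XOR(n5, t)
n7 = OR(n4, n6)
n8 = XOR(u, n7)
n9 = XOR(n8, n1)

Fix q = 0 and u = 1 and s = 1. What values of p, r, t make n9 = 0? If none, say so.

n9 = XOR(n8, n1) must be 0, so n8 and n1 are equal.
Check with q = 0 and u = 1 and s = 1 and p=1, r=0, t=0:
n1 = AND(r, p) = AND(0, 1) = 0
n2 = OR(n1, q) = OR(0, 0) = 0
n3 = XOR(n2, s) = XOR(0, 1) = 1
n4 = OR(n3, n1) = OR(1, 0) = 1
n5 = XOR(n1, n4) = XOR(0, 1) = 1
n6 = XOR(n5, t) = XOR(1, 0) = 1
n7 = OR(n4, n6) = OR(1, 1) = 1
n8 = XOR(u, n7) = XOR(1, 1) = 0
n9 = XOR(n8, n1) = XOR(0, 0) = 0
So n9 = 0.

p=1, r=0, t=0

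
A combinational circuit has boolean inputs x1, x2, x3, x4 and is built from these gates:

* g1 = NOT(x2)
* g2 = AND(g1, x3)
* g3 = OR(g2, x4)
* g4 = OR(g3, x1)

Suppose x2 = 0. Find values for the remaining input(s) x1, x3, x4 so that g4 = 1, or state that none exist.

g4 = OR(g3, x1) must be 1, so at least one of g3, x1 is 1.
Check with x2 = 0 and x1=1, x3=0, x4=1:
g1 = NOT(x2) = NOT 0 = 1
g2 = AND(g1, x3) = AND(1, 0) = 0
g3 = OR(g2, x4) = OR(0, 1) = 1
g4 = OR(g3, x1) = OR(1, 1) = 1
So g4 = 1.

x1=1 x3=0 x4=1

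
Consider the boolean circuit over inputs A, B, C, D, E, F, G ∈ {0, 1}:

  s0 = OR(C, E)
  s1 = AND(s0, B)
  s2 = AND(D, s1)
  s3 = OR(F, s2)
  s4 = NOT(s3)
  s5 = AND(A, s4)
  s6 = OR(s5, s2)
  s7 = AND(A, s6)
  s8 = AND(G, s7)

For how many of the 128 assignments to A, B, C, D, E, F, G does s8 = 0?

109

s8 = AND(G, s7) must be 0, so at least one of G, s7 is 0.
Enumerating the 128 input combinations, 109 give s8 = 0 and 19 give s8 = 1.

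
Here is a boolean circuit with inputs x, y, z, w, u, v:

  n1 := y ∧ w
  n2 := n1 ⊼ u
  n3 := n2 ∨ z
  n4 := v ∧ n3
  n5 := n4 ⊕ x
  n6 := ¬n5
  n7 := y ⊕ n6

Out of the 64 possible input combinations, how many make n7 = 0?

n7 = y ⊕ n6 must be 0, so y and n6 are equal.
Enumerating the 64 input combinations, 32 give n7 = 0 and 32 give n7 = 1.

32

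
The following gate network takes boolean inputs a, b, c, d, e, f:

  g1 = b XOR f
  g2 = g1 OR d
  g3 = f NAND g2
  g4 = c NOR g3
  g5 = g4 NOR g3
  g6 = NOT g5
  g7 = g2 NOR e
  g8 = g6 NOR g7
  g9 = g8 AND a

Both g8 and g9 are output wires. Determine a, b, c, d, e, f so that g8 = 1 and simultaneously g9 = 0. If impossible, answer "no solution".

Check with a=0, b=0, c=1, d=1, e=1, f=1:
g1 = b XOR f = 0 XOR 1 = 1
g2 = g1 OR d = 1 OR 1 = 1
g3 = f NAND g2 = 1 NAND 1 = 0
g4 = c NOR g3 = 1 NOR 0 = 0
g5 = g4 NOR g3 = 0 NOR 0 = 1
g6 = NOT g5 = NOT 1 = 0
g7 = g2 NOR e = 1 NOR 1 = 0
g8 = g6 NOR g7 = 0 NOR 0 = 1
g9 = g8 AND a = 1 AND 0 = 0
So g8 = 1 and g9 = 0.

a=0, b=0, c=1, d=1, e=1, f=1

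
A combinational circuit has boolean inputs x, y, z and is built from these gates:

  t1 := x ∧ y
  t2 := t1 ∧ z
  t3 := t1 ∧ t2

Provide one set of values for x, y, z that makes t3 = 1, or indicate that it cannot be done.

t3 = t1 ∧ t2 must be 1, so both t1 = 1 and t2 = 1.
Check with x=1, y=1, z=1:
t1 = x ∧ y = 1 ∧ 1 = 1
t2 = t1 ∧ z = 1 ∧ 1 = 1
t3 = t1 ∧ t2 = 1 ∧ 1 = 1
So t3 = 1 as required.

x=1, y=1, z=1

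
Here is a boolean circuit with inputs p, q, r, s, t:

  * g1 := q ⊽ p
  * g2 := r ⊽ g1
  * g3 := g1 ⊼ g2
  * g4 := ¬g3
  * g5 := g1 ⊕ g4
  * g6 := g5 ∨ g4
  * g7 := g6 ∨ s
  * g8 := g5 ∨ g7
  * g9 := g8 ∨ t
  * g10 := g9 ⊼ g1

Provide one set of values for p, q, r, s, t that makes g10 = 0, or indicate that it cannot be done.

g10 = g9 ⊼ g1 must be 0, so both g9 = 1 and g1 = 1.
g9 = g8 ∨ t must be 1, so at least one of g8, t is 1.
g1 = q ⊽ p must be 1, so both q = 0 and p = 0.
Check with p=0, q=0, r=1, s=0, t=1:
g1 = q ⊽ p = 0 ⊽ 0 = 1
g2 = r ⊽ g1 = 1 ⊽ 1 = 0
g3 = g1 ⊼ g2 = 1 ⊼ 0 = 1
g4 = ¬g3 = ¬1 = 0
g5 = g1 ⊕ g4 = 1 ⊕ 0 = 1
g6 = g5 ∨ g4 = 1 ∨ 0 = 1
g7 = g6 ∨ s = 1 ∨ 0 = 1
g8 = g5 ∨ g7 = 1 ∨ 1 = 1
g9 = g8 ∨ t = 1 ∨ 1 = 1
g10 = g9 ⊼ g1 = 1 ⊼ 1 = 0
So g10 = 0 as required.

p=0, q=0, r=1, s=0, t=1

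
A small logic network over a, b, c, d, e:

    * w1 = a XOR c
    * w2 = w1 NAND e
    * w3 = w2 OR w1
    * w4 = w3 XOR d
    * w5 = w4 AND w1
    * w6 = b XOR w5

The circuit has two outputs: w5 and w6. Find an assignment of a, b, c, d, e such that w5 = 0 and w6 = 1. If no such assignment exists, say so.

a=0 b=1 c=1 d=1 e=1

Check with a=0 b=1 c=1 d=1 e=1:
w1 = a XOR c = 0 XOR 1 = 1
w2 = w1 NAND e = 1 NAND 1 = 0
w3 = w2 OR w1 = 0 OR 1 = 1
w4 = w3 XOR d = 1 XOR 1 = 0
w5 = w4 AND w1 = 0 AND 1 = 0
w6 = b XOR w5 = 1 XOR 0 = 1
So w5 = 0 and w6 = 1.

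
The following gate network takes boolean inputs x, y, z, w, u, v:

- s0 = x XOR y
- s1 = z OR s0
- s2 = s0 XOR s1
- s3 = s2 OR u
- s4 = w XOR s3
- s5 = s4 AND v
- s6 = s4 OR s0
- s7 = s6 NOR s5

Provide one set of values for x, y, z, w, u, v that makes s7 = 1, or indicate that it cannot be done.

x=0, y=0, z=1, w=1, u=1, v=0

s7 = s6 NOR s5 must be 1, so both s6 = 0 and s5 = 0.
s6 = s4 OR s0 must be 0, so both s4 = 0 and s0 = 0.
s5 = s4 AND v must be 0, so at least one of s4, v is 0.
Check with x=0, y=0, z=1, w=1, u=1, v=0:
s0 = x XOR y = 0 XOR 0 = 0
s1 = z OR s0 = 1 OR 0 = 1
s2 = s0 XOR s1 = 0 XOR 1 = 1
s3 = s2 OR u = 1 OR 1 = 1
s4 = w XOR s3 = 1 XOR 1 = 0
s5 = s4 AND v = 0 AND 0 = 0
s6 = s4 OR s0 = 0 OR 0 = 0
s7 = s6 NOR s5 = 0 NOR 0 = 1
So s7 = 1 as required.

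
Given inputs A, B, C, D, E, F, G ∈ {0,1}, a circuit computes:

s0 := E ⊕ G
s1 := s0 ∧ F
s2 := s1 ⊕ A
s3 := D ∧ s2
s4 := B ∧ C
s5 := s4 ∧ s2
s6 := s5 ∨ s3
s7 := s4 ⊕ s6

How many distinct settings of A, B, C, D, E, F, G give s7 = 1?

40

s7 = s4 ⊕ s6 must be 1, so s4 and s6 differ.
Enumerating the 128 input combinations, 40 give s7 = 1 and 88 give s7 = 0.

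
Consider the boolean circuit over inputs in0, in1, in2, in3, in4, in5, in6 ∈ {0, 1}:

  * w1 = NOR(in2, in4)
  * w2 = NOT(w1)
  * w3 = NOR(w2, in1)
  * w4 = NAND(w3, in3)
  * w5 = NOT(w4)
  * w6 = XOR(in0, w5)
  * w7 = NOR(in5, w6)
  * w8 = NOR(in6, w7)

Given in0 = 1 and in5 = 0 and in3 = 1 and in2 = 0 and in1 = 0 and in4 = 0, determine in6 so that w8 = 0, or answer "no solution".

in6=0

w8 = NOR(in6, w7) must be 0, so at least one of in6, w7 is 1.
Check with in0 = 1 and in5 = 0 and in3 = 1 and in2 = 0 and in1 = 0 and in4 = 0 and in6=0:
w1 = NOR(in2, in4) = NOR(0, 0) = 1
w2 = NOT(w1) = NOT 1 = 0
w3 = NOR(w2, in1) = NOR(0, 0) = 1
w4 = NAND(w3, in3) = NAND(1, 1) = 0
w5 = NOT(w4) = NOT 0 = 1
w6 = XOR(in0, w5) = XOR(1, 1) = 0
w7 = NOR(in5, w6) = NOR(0, 0) = 1
w8 = NOR(in6, w7) = NOR(0, 1) = 0
So w8 = 0.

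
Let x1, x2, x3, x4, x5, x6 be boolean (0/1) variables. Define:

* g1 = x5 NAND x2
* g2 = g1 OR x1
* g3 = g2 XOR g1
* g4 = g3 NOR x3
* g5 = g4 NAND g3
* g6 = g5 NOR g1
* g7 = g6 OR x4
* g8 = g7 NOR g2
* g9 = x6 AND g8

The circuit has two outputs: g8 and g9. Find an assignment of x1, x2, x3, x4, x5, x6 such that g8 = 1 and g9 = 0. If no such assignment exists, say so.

x1=0 x2=1 x3=1 x4=0 x5=1 x6=0

Check with x1=0 x2=1 x3=1 x4=0 x5=1 x6=0:
g1 = x5 NAND x2 = 1 NAND 1 = 0
g2 = g1 OR x1 = 0 OR 0 = 0
g3 = g2 XOR g1 = 0 XOR 0 = 0
g4 = g3 NOR x3 = 0 NOR 1 = 0
g5 = g4 NAND g3 = 0 NAND 0 = 1
g6 = g5 NOR g1 = 1 NOR 0 = 0
g7 = g6 OR x4 = 0 OR 0 = 0
g8 = g7 NOR g2 = 0 NOR 0 = 1
g9 = x6 AND g8 = 0 AND 1 = 0
So g8 = 1 and g9 = 0.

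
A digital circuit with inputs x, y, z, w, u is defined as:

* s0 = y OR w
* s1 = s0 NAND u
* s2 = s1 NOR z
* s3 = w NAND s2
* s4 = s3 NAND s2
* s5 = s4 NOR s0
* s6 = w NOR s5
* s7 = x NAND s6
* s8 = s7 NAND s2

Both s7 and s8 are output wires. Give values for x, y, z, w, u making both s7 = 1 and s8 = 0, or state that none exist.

x=0 y=1 z=0 w=1 u=1

Check with x=0 y=1 z=0 w=1 u=1:
s0 = y OR w = 1 OR 1 = 1
s1 = s0 NAND u = 1 NAND 1 = 0
s2 = s1 NOR z = 0 NOR 0 = 1
s3 = w NAND s2 = 1 NAND 1 = 0
s4 = s3 NAND s2 = 0 NAND 1 = 1
s5 = s4 NOR s0 = 1 NOR 1 = 0
s6 = w NOR s5 = 1 NOR 0 = 0
s7 = x NAND s6 = 0 NAND 0 = 1
s8 = s7 NAND s2 = 1 NAND 1 = 0
So s7 = 1 and s8 = 0.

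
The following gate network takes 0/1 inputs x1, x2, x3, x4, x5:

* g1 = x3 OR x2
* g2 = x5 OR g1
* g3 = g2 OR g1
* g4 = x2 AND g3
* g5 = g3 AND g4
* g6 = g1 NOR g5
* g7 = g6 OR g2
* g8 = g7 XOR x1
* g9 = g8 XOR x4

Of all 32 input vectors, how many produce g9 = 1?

16

g9 = g8 XOR x4 must be 1, so g8 and x4 differ.
Enumerating the 32 input combinations, 16 give g9 = 1 and 16 give g9 = 0.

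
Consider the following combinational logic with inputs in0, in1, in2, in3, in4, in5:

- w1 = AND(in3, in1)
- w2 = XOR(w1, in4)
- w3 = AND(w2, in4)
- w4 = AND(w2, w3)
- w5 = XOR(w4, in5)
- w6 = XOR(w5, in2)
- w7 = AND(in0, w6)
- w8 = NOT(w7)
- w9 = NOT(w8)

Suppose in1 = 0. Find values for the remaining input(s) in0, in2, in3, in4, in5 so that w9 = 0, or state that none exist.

w9 = NOT(w8) must be 0, so w8 = 1.
w8 = NOT(w7) must be 1, so w7 = 0.
Check with in1 = 0 and in0=1, in2=0, in3=1, in4=1, in5=1:
w1 = AND(in3, in1) = AND(1, 0) = 0
w2 = XOR(w1, in4) = XOR(0, 1) = 1
w3 = AND(w2, in4) = AND(1, 1) = 1
w4 = AND(w2, w3) = AND(1, 1) = 1
w5 = XOR(w4, in5) = XOR(1, 1) = 0
w6 = XOR(w5, in2) = XOR(0, 0) = 0
w7 = AND(in0, w6) = AND(1, 0) = 0
w8 = NOT(w7) = NOT 0 = 1
w9 = NOT(w8) = NOT 1 = 0
So w9 = 0.

in0=1 in2=0 in3=1 in4=1 in5=1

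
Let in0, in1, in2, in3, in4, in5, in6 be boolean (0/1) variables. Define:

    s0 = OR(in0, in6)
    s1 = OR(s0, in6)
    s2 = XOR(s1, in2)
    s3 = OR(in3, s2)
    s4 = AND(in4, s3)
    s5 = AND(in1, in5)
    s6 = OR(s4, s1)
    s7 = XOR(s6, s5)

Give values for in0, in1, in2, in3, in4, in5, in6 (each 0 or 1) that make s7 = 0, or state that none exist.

in0=0 in1=0 in2=1 in3=1 in4=0 in5=1 in6=0

s7 = XOR(s6, s5) must be 0, so s6 and s5 are equal.
Check with in0=0 in1=0 in2=1 in3=1 in4=0 in5=1 in6=0:
s0 = OR(in0, in6) = OR(0, 0) = 0
s1 = OR(s0, in6) = OR(0, 0) = 0
s2 = XOR(s1, in2) = XOR(0, 1) = 1
s3 = OR(in3, s2) = OR(1, 1) = 1
s4 = AND(in4, s3) = AND(0, 1) = 0
s5 = AND(in1, in5) = AND(0, 1) = 0
s6 = OR(s4, s1) = OR(0, 0) = 0
s7 = XOR(s6, s5) = XOR(0, 0) = 0
So s7 = 0 as required.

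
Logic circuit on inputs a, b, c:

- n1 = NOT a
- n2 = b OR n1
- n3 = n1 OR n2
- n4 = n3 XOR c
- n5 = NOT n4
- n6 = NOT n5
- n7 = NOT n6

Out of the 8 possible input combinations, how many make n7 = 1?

4

n7 = NOT n6 must be 1, so n6 = 0.
n6 = NOT n5 must be 0, so n5 = 1.
Satisfying assignments:
  a=0, b=0, c=1
  a=0, b=1, c=1
  a=1, b=0, c=0
  a=1, b=1, c=1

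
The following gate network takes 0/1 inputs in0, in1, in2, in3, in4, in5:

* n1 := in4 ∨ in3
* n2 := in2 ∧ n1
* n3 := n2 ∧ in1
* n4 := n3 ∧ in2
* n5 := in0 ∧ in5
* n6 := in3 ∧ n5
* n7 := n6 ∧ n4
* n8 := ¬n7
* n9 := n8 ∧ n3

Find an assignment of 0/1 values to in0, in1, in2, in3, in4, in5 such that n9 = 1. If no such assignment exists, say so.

Check with in0=1 in1=1 in2=1 in3=1 in4=1 in5=0:
n1 = in4 ∨ in3 = 1 ∨ 1 = 1
n2 = in2 ∧ n1 = 1 ∧ 1 = 1
n3 = n2 ∧ in1 = 1 ∧ 1 = 1
n4 = n3 ∧ in2 = 1 ∧ 1 = 1
n5 = in0 ∧ in5 = 1 ∧ 0 = 0
n6 = in3 ∧ n5 = 1 ∧ 0 = 0
n7 = n6 ∧ n4 = 0 ∧ 1 = 0
n8 = ¬n7 = ¬0 = 1
n9 = n8 ∧ n3 = 1 ∧ 1 = 1
So n9 = 1 as required.

in0=1 in1=1 in2=1 in3=1 in4=1 in5=0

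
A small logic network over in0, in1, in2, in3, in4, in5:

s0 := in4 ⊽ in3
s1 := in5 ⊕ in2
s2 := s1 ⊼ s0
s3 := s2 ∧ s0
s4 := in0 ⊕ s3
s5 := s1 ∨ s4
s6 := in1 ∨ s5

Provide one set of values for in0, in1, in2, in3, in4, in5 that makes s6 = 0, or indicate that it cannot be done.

in0=0 in1=0 in2=0 in3=0 in4=1 in5=0

s6 = in1 ∨ s5 must be 0, so both in1 = 0 and s5 = 0.
Check with in0=0 in1=0 in2=0 in3=0 in4=1 in5=0:
s0 = in4 ⊽ in3 = 1 ⊽ 0 = 0
s1 = in5 ⊕ in2 = 0 ⊕ 0 = 0
s2 = s1 ⊼ s0 = 0 ⊼ 0 = 1
s3 = s2 ∧ s0 = 1 ∧ 0 = 0
s4 = in0 ⊕ s3 = 0 ⊕ 0 = 0
s5 = s1 ∨ s4 = 0 ∨ 0 = 0
s6 = in1 ∨ s5 = 0 ∨ 0 = 0
So s6 = 0 as required.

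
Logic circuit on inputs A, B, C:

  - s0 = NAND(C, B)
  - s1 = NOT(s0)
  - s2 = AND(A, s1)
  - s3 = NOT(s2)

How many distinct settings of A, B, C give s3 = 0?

s3 = NOT(s2) must be 0, so s2 = 1.
Satisfying assignments:
  A=1, B=1, C=1

1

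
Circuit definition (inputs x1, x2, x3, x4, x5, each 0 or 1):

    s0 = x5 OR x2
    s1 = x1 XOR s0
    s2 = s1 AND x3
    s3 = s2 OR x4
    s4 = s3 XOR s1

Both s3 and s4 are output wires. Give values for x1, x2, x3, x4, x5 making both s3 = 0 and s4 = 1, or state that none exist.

Check with x1=0, x2=0, x3=0, x4=0, x5=1:
s0 = x5 OR x2 = 1 OR 0 = 1
s1 = x1 XOR s0 = 0 XOR 1 = 1
s2 = s1 AND x3 = 1 AND 0 = 0
s3 = s2 OR x4 = 0 OR 0 = 0
s4 = s3 XOR s1 = 0 XOR 1 = 1
So s3 = 0 and s4 = 1.

x1=0, x2=0, x3=0, x4=0, x5=1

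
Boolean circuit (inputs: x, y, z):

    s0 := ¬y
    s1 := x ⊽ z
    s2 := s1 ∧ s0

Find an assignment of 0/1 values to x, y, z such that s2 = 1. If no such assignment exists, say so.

Check with x=0, y=0, z=0:
s0 = ¬y = ¬0 = 1
s1 = x ⊽ z = 0 ⊽ 0 = 1
s2 = s1 ∧ s0 = 1 ∧ 1 = 1
So s2 = 1 as required.

x=0, y=0, z=0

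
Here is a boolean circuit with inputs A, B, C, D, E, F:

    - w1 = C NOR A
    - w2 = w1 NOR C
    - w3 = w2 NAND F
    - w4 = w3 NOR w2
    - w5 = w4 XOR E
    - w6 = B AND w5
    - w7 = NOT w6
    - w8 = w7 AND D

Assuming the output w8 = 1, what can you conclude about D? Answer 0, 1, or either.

1

w8 = w7 AND D must be 1, so both w7 = 1 and D = 1.
Every assignment with w8 = 1 has D = 1; there are 24 such assignment(s).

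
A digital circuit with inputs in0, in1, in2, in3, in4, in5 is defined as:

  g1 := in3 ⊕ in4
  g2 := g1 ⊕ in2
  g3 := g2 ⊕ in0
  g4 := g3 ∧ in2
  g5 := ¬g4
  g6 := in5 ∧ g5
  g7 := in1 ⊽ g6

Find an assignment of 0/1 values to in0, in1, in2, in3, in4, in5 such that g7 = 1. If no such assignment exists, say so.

in0=0, in1=0, in2=1, in3=1, in4=1, in5=0

Check with in0=0, in1=0, in2=1, in3=1, in4=1, in5=0:
g1 = in3 ⊕ in4 = 1 ⊕ 1 = 0
g2 = g1 ⊕ in2 = 0 ⊕ 1 = 1
g3 = g2 ⊕ in0 = 1 ⊕ 0 = 1
g4 = g3 ∧ in2 = 1 ∧ 1 = 1
g5 = ¬g4 = ¬1 = 0
g6 = in5 ∧ g5 = 0 ∧ 0 = 0
g7 = in1 ⊽ g6 = 0 ⊽ 0 = 1
So g7 = 1 as required.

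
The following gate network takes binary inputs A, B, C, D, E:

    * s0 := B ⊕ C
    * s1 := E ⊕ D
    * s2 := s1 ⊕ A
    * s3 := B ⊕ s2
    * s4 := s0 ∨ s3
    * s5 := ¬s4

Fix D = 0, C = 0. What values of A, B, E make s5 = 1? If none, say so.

Check with D = 0, C = 0 and A=0, B=0, E=0:
s0 = B ⊕ C = 0 ⊕ 0 = 0
s1 = E ⊕ D = 0 ⊕ 0 = 0
s2 = s1 ⊕ A = 0 ⊕ 0 = 0
s3 = B ⊕ s2 = 0 ⊕ 0 = 0
s4 = s0 ∨ s3 = 0 ∨ 0 = 0
s5 = ¬s4 = ¬0 = 1
So s5 = 1.

A=0, B=0, E=0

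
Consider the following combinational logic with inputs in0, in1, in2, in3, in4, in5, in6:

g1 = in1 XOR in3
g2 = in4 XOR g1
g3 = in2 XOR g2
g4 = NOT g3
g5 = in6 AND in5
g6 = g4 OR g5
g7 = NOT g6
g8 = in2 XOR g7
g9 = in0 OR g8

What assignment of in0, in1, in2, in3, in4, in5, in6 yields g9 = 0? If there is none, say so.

Check with in0=0 in1=1 in2=1 in3=1 in4=0 in5=0 in6=0:
g1 = in1 XOR in3 = 1 XOR 1 = 0
g2 = in4 XOR g1 = 0 XOR 0 = 0
g3 = in2 XOR g2 = 1 XOR 0 = 1
g4 = NOT g3 = NOT 1 = 0
g5 = in6 AND in5 = 0 AND 0 = 0
g6 = g4 OR g5 = 0 OR 0 = 0
g7 = NOT g6 = NOT 0 = 1
g8 = in2 XOR g7 = 1 XOR 1 = 0
g9 = in0 OR g8 = 0 OR 0 = 0
So g9 = 0 as required.

in0=0 in1=1 in2=1 in3=1 in4=0 in5=0 in6=0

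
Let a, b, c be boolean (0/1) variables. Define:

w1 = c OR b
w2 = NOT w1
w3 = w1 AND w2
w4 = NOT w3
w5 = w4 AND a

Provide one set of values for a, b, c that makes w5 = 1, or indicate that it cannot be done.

w5 = w4 AND a must be 1, so both w4 = 1 and a = 1.
w4 = NOT w3 must be 1, so w3 = 0.
Check with a=1 b=0 c=0:
w1 = c OR b = 0 OR 0 = 0
w2 = NOT w1 = NOT 0 = 1
w3 = w1 AND w2 = 0 AND 1 = 0
w4 = NOT w3 = NOT 0 = 1
w5 = w4 AND a = 1 AND 1 = 1
So w5 = 1 as required.

a=1 b=0 c=0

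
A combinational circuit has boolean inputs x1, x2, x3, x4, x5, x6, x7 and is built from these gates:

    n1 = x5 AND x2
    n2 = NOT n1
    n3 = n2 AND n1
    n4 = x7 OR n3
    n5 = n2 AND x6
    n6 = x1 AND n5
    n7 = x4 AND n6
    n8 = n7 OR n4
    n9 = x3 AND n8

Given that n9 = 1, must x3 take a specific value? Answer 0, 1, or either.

n9 = x3 AND n8 must be 1, so both x3 = 1 and n8 = 1.
n8 = n7 OR n4 must be 1, so at least one of n7, n4 is 1.
Every assignment with n9 = 1 has x3 = 1; there are 35 such assignment(s).

1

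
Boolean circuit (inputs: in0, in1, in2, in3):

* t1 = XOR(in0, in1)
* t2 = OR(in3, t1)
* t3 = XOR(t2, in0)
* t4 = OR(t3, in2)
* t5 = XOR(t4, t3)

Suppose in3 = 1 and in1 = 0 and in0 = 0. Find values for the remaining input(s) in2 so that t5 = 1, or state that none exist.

With in3 = 1 and in1 = 0 and in0 = 0 fixed, none of the 2 settings of in2 give t5 = 1.
For example, with in2=0:
t1 = XOR(in0, in1) = XOR(0, 0) = 0
t2 = OR(in3, t1) = OR(1, 0) = 1
t3 = XOR(t2, in0) = XOR(1, 0) = 1
t4 = OR(t3, in2) = OR(1, 0) = 1
t5 = XOR(t4, t3) = XOR(1, 1) = 0
giving t5 = 0 ≠ 1.

no solution exists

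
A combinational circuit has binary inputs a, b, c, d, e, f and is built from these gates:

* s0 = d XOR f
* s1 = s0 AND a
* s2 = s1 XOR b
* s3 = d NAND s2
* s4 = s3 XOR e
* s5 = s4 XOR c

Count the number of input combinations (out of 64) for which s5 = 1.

32

s5 = s4 XOR c must be 1, so s4 and c differ.
Enumerating the 64 input combinations, 32 give s5 = 1 and 32 give s5 = 0.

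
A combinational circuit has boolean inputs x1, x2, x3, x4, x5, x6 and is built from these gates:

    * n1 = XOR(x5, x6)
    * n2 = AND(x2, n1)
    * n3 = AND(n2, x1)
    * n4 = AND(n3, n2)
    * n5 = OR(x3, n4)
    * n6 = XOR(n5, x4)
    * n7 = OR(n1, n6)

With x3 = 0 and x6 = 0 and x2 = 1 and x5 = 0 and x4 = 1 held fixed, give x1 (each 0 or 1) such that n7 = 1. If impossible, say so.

n7 = OR(n1, n6) must be 1, so at least one of n1, n6 is 1.
Check with x3 = 0 and x6 = 0 and x2 = 1 and x5 = 0 and x4 = 1 and x1=0:
n1 = XOR(x5, x6) = XOR(0, 0) = 0
n2 = AND(x2, n1) = AND(1, 0) = 0
n3 = AND(n2, x1) = AND(0, 0) = 0
n4 = AND(n3, n2) = AND(0, 0) = 0
n5 = OR(x3, n4) = OR(0, 0) = 0
n6 = XOR(n5, x4) = XOR(0, 1) = 1
n7 = OR(n1, n6) = OR(0, 1) = 1
So n7 = 1.

x1=0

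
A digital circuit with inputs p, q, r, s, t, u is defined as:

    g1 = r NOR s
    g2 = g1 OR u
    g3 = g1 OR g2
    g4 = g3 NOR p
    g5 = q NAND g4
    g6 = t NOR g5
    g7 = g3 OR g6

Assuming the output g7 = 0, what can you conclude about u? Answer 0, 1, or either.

g7 = g3 OR g6 must be 0, so both g3 = 0 and g6 = 0.
g3 = g1 OR g2 must be 0, so both g1 = 0 and g2 = 0.
g6 = t NOR g5 must be 0, so at least one of t, g5 is 1.
Every assignment with g7 = 0 has u = 0; there are 21 such assignment(s).

0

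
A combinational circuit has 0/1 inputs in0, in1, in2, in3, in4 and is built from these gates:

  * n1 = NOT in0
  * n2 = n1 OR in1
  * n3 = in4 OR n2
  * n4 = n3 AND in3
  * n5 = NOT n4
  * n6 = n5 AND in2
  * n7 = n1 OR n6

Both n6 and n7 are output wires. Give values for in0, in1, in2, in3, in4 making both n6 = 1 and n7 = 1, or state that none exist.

Check with in0=1, in1=1, in2=1, in3=0, in4=1:
n1 = NOT in0 = NOT 1 = 0
n2 = n1 OR in1 = 0 OR 1 = 1
n3 = in4 OR n2 = 1 OR 1 = 1
n4 = n3 AND in3 = 1 AND 0 = 0
n5 = NOT n4 = NOT 0 = 1
n6 = n5 AND in2 = 1 AND 1 = 1
n7 = n1 OR n6 = 0 OR 1 = 1
So n6 = 1 and n7 = 1.

in0=1, in1=1, in2=1, in3=0, in4=1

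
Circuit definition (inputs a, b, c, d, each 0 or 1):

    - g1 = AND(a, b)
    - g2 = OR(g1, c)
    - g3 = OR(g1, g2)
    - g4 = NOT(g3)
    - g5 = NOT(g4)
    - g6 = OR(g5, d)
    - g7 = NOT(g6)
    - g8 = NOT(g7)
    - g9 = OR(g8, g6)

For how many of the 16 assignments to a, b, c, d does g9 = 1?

g9 = OR(g8, g6) must be 1, so at least one of g8, g6 is 1.
Enumerating the 16 input combinations, 13 give g9 = 1 and 3 give g9 = 0.

13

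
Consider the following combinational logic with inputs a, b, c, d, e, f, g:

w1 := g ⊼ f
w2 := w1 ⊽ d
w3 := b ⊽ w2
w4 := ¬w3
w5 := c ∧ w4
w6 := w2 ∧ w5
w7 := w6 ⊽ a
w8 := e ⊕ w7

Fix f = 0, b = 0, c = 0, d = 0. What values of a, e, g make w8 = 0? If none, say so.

a=0 e=1 g=1

w8 = e ⊕ w7 must be 0, so e and w7 are equal.
Check with f = 0, b = 0, c = 0, d = 0 and a=0, e=1, g=1:
w1 = g ⊼ f = 1 ⊼ 0 = 1
w2 = w1 ⊽ d = 1 ⊽ 0 = 0
w3 = b ⊽ w2 = 0 ⊽ 0 = 1
w4 = ¬w3 = ¬1 = 0
w5 = c ∧ w4 = 0 ∧ 0 = 0
w6 = w2 ∧ w5 = 0 ∧ 0 = 0
w7 = w6 ⊽ a = 0 ⊽ 0 = 1
w8 = e ⊕ w7 = 1 ⊕ 1 = 0
So w8 = 0.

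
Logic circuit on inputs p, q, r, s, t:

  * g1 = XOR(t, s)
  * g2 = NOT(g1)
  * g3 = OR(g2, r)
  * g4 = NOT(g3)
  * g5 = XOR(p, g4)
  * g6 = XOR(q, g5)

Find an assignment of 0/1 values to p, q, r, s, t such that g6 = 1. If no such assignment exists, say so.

p=1 q=0 r=1 s=1 t=1

g6 = XOR(q, g5) must be 1, so q and g5 differ.
Check with p=1 q=0 r=1 s=1 t=1:
g1 = XOR(t, s) = XOR(1, 1) = 0
g2 = NOT(g1) = NOT 0 = 1
g3 = OR(g2, r) = OR(1, 1) = 1
g4 = NOT(g3) = NOT 1 = 0
g5 = XOR(p, g4) = XOR(1, 0) = 1
g6 = XOR(q, g5) = XOR(0, 1) = 1
So g6 = 1 as required.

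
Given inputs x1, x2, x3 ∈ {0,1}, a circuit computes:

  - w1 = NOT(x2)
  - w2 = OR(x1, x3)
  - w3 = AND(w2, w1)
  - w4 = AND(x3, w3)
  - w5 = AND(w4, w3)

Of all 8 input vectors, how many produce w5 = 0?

6

w5 = AND(w4, w3) must be 0, so at least one of w4, w3 is 0.
Satisfying assignments:
  x1=0, x2=0, x3=0
  x1=0, x2=1, x3=0
  x1=0, x2=1, x3=1
  x1=1, x2=0, x3=0
  x1=1, x2=1, x3=0
  x1=1, x2=1, x3=1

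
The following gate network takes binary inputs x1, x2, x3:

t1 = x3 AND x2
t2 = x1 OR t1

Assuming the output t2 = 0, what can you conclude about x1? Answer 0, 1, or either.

0

t2 = x1 OR t1 must be 0, so both x1 = 0 and t1 = 0.
t1 = x3 AND x2 must be 0, so at least one of x3, x2 is 0.
Every assignment with t2 = 0 has x1 = 0; there are 3 such assignment(s).
  x1=0, x2=0, x3=0
  x1=0, x2=0, x3=1
  x1=0, x2=1, x3=0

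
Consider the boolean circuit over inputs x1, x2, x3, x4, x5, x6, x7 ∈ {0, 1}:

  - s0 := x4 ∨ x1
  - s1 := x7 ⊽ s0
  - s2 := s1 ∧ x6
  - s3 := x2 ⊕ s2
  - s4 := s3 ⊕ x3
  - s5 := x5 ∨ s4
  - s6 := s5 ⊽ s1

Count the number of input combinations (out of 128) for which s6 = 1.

s6 = s5 ⊽ s1 must be 1, so both s5 = 0 and s1 = 0.
s5 = x5 ∨ s4 must be 0, so both x5 = 0 and s4 = 0.
s1 = x7 ⊽ s0 must be 0, so at least one of x7, s0 is 1.
Enumerating the 128 input combinations, 28 give s6 = 1 and 100 give s6 = 0.

28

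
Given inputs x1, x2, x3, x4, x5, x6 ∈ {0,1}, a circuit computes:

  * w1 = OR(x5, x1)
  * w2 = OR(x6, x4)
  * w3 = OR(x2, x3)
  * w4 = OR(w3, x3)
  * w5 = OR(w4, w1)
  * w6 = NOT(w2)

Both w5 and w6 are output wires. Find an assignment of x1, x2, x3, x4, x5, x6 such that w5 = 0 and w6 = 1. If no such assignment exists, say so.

x1=0, x2=0, x3=0, x4=0, x5=0, x6=0

Check with x1=0, x2=0, x3=0, x4=0, x5=0, x6=0:
w1 = OR(x5, x1) = OR(0, 0) = 0
w2 = OR(x6, x4) = OR(0, 0) = 0
w3 = OR(x2, x3) = OR(0, 0) = 0
w4 = OR(w3, x3) = OR(0, 0) = 0
w5 = OR(w4, w1) = OR(0, 0) = 0
w6 = NOT(w2) = NOT 0 = 1
So w5 = 0 and w6 = 1.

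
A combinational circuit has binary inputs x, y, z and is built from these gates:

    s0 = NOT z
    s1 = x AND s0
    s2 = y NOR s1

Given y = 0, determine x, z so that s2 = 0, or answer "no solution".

x=1 z=0

Check with y = 0 and x=1, z=0:
s0 = NOT z = NOT 0 = 1
s1 = x AND s0 = 1 AND 1 = 1
s2 = y NOR s1 = 0 NOR 1 = 0
So s2 = 0.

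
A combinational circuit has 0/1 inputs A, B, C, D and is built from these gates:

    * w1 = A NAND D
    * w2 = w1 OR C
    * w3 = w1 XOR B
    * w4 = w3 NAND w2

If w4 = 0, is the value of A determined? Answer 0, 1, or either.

either

Both values of A occur among assignments with w4 = 0:
  A=0: A=0, B=0, C=0, D=0
  A=1: A=1, B=0, C=0, D=0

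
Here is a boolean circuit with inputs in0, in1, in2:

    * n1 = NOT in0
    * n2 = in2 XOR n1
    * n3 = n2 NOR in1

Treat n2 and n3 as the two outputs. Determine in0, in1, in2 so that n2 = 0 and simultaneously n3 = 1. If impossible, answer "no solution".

in0=0, in1=0, in2=1

Check with in0=0, in1=0, in2=1:
n1 = NOT in0 = NOT 0 = 1
n2 = in2 XOR n1 = 1 XOR 1 = 0
n3 = n2 NOR in1 = 0 NOR 0 = 1
So n2 = 0 and n3 = 1.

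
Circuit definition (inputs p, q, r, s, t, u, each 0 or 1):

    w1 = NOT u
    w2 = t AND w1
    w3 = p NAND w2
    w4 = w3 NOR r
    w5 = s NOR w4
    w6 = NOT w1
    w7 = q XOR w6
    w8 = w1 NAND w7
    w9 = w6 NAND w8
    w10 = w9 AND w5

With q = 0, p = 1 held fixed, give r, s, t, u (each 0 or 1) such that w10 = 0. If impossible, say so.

r=0, s=1, t=1, u=0

w10 = w9 AND w5 must be 0, so at least one of w9, w5 is 0.
Check with q = 0, p = 1 and r=0, s=1, t=1, u=0:
w1 = NOT u = NOT 0 = 1
w2 = t AND w1 = 1 AND 1 = 1
w3 = p NAND w2 = 1 NAND 1 = 0
w4 = w3 NOR r = 0 NOR 0 = 1
w5 = s NOR w4 = 1 NOR 1 = 0
w6 = NOT w1 = NOT 1 = 0
w7 = q XOR w6 = 0 XOR 0 = 0
w8 = w1 NAND w7 = 1 NAND 0 = 1
w9 = w6 NAND w8 = 0 NAND 1 = 1
w10 = w9 AND w5 = 1 AND 0 = 0
So w10 = 0.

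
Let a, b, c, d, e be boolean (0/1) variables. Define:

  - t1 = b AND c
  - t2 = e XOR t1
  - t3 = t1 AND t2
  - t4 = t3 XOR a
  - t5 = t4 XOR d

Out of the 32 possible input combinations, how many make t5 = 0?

16

t5 = t4 XOR d must be 0, so t4 and d are equal.
Enumerating the 32 input combinations, 16 give t5 = 0 and 16 give t5 = 1.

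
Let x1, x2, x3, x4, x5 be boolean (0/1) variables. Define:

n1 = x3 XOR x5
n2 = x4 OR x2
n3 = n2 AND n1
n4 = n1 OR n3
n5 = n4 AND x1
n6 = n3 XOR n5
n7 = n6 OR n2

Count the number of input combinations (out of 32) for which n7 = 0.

6

n7 = n6 OR n2 must be 0, so both n6 = 0 and n2 = 0.
n6 = n3 XOR n5 must be 0, so n3 and n5 are equal.
n2 = x4 OR x2 must be 0, so both x4 = 0 and x2 = 0.
Enumerating the 32 input combinations, 6 give n7 = 0 and 26 give n7 = 1.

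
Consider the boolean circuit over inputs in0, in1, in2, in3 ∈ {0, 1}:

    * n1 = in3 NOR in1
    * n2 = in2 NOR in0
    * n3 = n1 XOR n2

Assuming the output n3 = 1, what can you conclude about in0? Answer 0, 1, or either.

Both values of in0 occur among assignments with n3 = 1:
  in0=0: in0=0, in1=0, in2=0, in3=1
  in0=1: in0=1, in1=0, in2=0, in3=0

either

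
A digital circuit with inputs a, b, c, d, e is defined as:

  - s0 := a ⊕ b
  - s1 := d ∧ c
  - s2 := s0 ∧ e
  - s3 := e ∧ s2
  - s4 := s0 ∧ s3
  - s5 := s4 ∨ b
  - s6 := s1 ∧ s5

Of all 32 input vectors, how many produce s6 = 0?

27

s6 = s1 ∧ s5 must be 0, so at least one of s1, s5 is 0.
Enumerating the 32 input combinations, 27 give s6 = 0 and 5 give s6 = 1.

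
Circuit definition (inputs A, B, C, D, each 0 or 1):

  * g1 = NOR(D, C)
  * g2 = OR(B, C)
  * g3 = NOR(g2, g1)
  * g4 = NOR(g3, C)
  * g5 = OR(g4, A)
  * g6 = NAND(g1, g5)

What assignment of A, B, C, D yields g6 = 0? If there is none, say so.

g6 = NAND(g1, g5) must be 0, so both g1 = 1 and g5 = 1.
Check with A=0 B=1 C=0 D=0:
g1 = NOR(D, C) = NOR(0, 0) = 1
g2 = OR(B, C) = OR(1, 0) = 1
g3 = NOR(g2, g1) = NOR(1, 1) = 0
g4 = NOR(g3, C) = NOR(0, 0) = 1
g5 = OR(g4, A) = OR(1, 0) = 1
g6 = NAND(g1, g5) = NAND(1, 1) = 0
So g6 = 0 as required.

A=0 B=1 C=0 D=0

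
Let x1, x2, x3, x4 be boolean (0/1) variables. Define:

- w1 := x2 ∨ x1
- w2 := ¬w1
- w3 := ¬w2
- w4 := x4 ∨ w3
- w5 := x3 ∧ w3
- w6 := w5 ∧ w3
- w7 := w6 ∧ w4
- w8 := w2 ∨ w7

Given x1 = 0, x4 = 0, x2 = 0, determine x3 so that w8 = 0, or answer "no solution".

With x1 = 0, x4 = 0, x2 = 0 fixed, none of the 2 settings of x3 give w8 = 0.
For example, with x3=0:
w1 = x2 ∨ x1 = 0 ∨ 0 = 0
w2 = ¬w1 = ¬0 = 1
w3 = ¬w2 = ¬1 = 0
w4 = x4 ∨ w3 = 0 ∨ 0 = 0
w5 = x3 ∧ w3 = 0 ∧ 0 = 0
w6 = w5 ∧ w3 = 0 ∧ 0 = 0
w7 = w6 ∧ w4 = 0 ∧ 0 = 0
w8 = w2 ∨ w7 = 1 ∨ 0 = 1
giving w8 = 1 ≠ 0.

no solution exists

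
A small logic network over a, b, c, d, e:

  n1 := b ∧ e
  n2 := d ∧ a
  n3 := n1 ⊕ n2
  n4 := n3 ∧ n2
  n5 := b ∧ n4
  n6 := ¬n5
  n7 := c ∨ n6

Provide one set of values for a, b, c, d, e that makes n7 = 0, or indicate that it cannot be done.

n7 = c ∨ n6 must be 0, so both c = 0 and n6 = 0.
n6 = ¬n5 must be 0, so n5 = 1.
n5 = b ∧ n4 must be 1, so both b = 1 and n4 = 1.
Check with a=1, b=1, c=0, d=1, e=0:
n1 = b ∧ e = 1 ∧ 0 = 0
n2 = d ∧ a = 1 ∧ 1 = 1
n3 = n1 ⊕ n2 = 0 ⊕ 1 = 1
n4 = n3 ∧ n2 = 1 ∧ 1 = 1
n5 = b ∧ n4 = 1 ∧ 1 = 1
n6 = ¬n5 = ¬1 = 0
n7 = c ∨ n6 = 0 ∨ 0 = 0
So n7 = 0 as required.

a=1, b=1, c=0, d=1, e=0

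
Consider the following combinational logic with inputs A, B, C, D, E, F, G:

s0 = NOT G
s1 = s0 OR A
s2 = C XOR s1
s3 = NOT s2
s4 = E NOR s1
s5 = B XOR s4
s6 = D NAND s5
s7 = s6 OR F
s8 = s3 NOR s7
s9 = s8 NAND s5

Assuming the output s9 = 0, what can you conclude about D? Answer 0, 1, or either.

s9 = s8 NAND s5 must be 0, so both s8 = 1 and s5 = 1.
Every assignment with s9 = 0 has D = 1; there are 8 such assignment(s).

1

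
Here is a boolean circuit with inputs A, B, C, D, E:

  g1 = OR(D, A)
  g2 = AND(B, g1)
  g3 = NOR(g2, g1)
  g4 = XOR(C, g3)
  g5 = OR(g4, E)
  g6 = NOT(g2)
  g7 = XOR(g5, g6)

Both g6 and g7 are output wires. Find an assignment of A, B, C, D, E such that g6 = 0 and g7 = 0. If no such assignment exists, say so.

Check with A=1 B=1 C=0 D=0 E=0:
g1 = OR(D, A) = OR(0, 1) = 1
g2 = AND(B, g1) = AND(1, 1) = 1
g3 = NOR(g2, g1) = NOR(1, 1) = 0
g4 = XOR(C, g3) = XOR(0, 0) = 0
g5 = OR(g4, E) = OR(0, 0) = 0
g6 = NOT(g2) = NOT 1 = 0
g7 = XOR(g5, g6) = XOR(0, 0) = 0
So g6 = 0 and g7 = 0.

A=1 B=1 C=0 D=0 E=0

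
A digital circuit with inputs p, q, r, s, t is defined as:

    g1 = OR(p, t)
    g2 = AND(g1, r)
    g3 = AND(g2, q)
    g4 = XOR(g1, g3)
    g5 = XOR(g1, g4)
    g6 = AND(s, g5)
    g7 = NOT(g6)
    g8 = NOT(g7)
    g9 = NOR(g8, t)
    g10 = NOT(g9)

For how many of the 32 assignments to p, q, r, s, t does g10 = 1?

g10 = NOT(g9) must be 1, so g9 = 0.
g9 = NOR(g8, t) must be 0, so at least one of g8, t is 1.
Enumerating the 32 input combinations, 17 give g10 = 1 and 15 give g10 = 0.

17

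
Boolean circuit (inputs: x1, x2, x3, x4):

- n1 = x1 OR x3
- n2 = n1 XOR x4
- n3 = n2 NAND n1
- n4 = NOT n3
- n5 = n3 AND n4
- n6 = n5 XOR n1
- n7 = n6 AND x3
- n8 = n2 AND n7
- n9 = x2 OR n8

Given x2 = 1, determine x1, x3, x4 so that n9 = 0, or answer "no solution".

no solution exists

With x2 = 1 fixed, none of the 8 settings of x1, x3, x4 give n9 = 0.
For example, with x1=0, x3=0, x4=0:
n1 = x1 OR x3 = 0 OR 0 = 0
n2 = n1 XOR x4 = 0 XOR 0 = 0
n3 = n2 NAND n1 = 0 NAND 0 = 1
n4 = NOT n3 = NOT 1 = 0
n5 = n3 AND n4 = 1 AND 0 = 0
n6 = n5 XOR n1 = 0 XOR 0 = 0
n7 = n6 AND x3 = 0 AND 0 = 0
n8 = n2 AND n7 = 0 AND 0 = 0
n9 = x2 OR n8 = 1 OR 0 = 1
giving n9 = 1 ≠ 0.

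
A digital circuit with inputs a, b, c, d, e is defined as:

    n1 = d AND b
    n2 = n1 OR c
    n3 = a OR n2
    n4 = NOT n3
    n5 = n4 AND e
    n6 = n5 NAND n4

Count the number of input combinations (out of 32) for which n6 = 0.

n6 = n5 NAND n4 must be 0, so both n5 = 1 and n4 = 1.
n5 = n4 AND e must be 1, so both n4 = 1 and e = 1.
Satisfying assignments:
  a=0, b=0, c=0, d=0, e=1
  a=0, b=0, c=0, d=1, e=1
  a=0, b=1, c=0, d=0, e=1

3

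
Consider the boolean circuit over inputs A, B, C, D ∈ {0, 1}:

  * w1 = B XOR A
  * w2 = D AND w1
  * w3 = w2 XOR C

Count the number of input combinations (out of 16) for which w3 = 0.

8

w3 = w2 XOR C must be 0, so w2 and C are equal.
Enumerating the 16 input combinations, 8 give w3 = 0 and 8 give w3 = 1.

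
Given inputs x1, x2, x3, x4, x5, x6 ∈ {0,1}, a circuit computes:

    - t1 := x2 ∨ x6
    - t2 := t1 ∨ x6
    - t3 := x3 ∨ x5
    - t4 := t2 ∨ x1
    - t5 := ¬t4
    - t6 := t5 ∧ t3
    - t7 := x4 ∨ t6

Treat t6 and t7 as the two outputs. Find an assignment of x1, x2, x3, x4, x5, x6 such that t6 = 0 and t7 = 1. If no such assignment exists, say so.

Check with x1=0, x2=0, x3=0, x4=1, x5=1, x6=1:
t1 = x2 ∨ x6 = 0 ∨ 1 = 1
t2 = t1 ∨ x6 = 1 ∨ 1 = 1
t3 = x3 ∨ x5 = 0 ∨ 1 = 1
t4 = t2 ∨ x1 = 1 ∨ 0 = 1
t5 = ¬t4 = ¬1 = 0
t6 = t5 ∧ t3 = 0 ∧ 1 = 0
t7 = x4 ∨ t6 = 1 ∨ 0 = 1
So t6 = 0 and t7 = 1.

x1=0, x2=0, x3=0, x4=1, x5=1, x6=1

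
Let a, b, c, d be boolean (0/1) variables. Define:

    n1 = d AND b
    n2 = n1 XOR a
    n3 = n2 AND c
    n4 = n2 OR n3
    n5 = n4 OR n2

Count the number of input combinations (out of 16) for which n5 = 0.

n5 = n4 OR n2 must be 0, so both n4 = 0 and n2 = 0.
n4 = n2 OR n3 must be 0, so both n2 = 0 and n3 = 0.
Enumerating the 16 input combinations, 8 give n5 = 0 and 8 give n5 = 1.

8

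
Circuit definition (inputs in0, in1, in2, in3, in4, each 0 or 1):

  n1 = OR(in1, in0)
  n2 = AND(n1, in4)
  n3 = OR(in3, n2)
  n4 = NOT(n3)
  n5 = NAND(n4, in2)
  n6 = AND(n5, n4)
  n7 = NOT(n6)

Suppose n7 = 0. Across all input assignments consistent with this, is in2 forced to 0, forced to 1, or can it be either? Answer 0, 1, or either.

0

n7 = NOT(n6) must be 0, so n6 = 1.
n6 = AND(n5, n4) must be 1, so both n5 = 1 and n4 = 1.
n5 = NAND(n4, in2) must be 1, so at least one of n4, in2 is 0.
Every assignment with n7 = 0 has in2 = 0; there are 5 such assignment(s).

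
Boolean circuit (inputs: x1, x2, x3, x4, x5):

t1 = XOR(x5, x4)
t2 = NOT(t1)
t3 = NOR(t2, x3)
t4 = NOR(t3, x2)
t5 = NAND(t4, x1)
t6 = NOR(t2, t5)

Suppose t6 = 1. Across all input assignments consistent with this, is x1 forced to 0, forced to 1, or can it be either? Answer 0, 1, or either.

1

t6 = NOR(t2, t5) must be 1, so both t2 = 0 and t5 = 0.
Every assignment with t6 = 1 has x1 = 1; there are 2 such assignment(s).
  x1=1, x2=0, x3=1, x4=0, x5=1
  x1=1, x2=0, x3=1, x4=1, x5=0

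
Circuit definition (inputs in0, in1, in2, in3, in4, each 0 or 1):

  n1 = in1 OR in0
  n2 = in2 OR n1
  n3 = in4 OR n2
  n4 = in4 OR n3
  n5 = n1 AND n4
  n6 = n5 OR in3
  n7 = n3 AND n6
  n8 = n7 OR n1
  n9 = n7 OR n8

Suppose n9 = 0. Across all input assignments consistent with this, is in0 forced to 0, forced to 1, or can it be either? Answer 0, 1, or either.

0

n9 = n7 OR n8 must be 0, so both n7 = 0 and n8 = 0.
n7 = n3 AND n6 must be 0, so at least one of n3, n6 is 0.
n8 = n7 OR n1 must be 0, so both n7 = 0 and n1 = 0.
Every assignment with n9 = 0 has in0 = 0; there are 5 such assignment(s).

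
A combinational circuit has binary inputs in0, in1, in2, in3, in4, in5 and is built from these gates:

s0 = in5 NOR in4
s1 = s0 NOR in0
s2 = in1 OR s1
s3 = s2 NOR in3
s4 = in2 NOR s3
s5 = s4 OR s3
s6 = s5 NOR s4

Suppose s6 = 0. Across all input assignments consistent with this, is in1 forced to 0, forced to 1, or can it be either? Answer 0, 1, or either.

Both values of in1 occur among assignments with s6 = 0:
  in1=0: in0=0, in1=0, in2=0, in3=0, in4=0, in5=0
  in1=1: in0=0, in1=1, in2=0, in3=0, in4=0, in5=0

either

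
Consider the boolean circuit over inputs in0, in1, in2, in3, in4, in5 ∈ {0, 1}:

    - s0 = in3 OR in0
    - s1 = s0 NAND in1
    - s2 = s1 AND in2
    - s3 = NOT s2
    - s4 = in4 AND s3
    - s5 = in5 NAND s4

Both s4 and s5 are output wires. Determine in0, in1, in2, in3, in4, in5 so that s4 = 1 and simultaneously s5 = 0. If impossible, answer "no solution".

in0=0, in1=1, in2=1, in3=1, in4=1, in5=1

Check with in0=0, in1=1, in2=1, in3=1, in4=1, in5=1:
s0 = in3 OR in0 = 1 OR 0 = 1
s1 = s0 NAND in1 = 1 NAND 1 = 0
s2 = s1 AND in2 = 0 AND 1 = 0
s3 = NOT s2 = NOT 0 = 1
s4 = in4 AND s3 = 1 AND 1 = 1
s5 = in5 NAND s4 = 1 NAND 1 = 0
So s4 = 1 and s5 = 0.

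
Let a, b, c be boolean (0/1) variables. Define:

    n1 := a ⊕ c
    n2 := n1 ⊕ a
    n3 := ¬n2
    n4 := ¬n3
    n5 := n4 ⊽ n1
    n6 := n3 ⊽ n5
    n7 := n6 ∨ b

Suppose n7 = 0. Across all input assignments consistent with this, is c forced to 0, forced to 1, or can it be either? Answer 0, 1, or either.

n7 = n6 ∨ b must be 0, so both n6 = 0 and b = 0.
n6 = n3 ⊽ n5 must be 0, so at least one of n3, n5 is 1.
Every assignment with n7 = 0 has c = 0; there are 2 such assignment(s).
  a=0, b=0, c=0
  a=1, b=0, c=0

0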